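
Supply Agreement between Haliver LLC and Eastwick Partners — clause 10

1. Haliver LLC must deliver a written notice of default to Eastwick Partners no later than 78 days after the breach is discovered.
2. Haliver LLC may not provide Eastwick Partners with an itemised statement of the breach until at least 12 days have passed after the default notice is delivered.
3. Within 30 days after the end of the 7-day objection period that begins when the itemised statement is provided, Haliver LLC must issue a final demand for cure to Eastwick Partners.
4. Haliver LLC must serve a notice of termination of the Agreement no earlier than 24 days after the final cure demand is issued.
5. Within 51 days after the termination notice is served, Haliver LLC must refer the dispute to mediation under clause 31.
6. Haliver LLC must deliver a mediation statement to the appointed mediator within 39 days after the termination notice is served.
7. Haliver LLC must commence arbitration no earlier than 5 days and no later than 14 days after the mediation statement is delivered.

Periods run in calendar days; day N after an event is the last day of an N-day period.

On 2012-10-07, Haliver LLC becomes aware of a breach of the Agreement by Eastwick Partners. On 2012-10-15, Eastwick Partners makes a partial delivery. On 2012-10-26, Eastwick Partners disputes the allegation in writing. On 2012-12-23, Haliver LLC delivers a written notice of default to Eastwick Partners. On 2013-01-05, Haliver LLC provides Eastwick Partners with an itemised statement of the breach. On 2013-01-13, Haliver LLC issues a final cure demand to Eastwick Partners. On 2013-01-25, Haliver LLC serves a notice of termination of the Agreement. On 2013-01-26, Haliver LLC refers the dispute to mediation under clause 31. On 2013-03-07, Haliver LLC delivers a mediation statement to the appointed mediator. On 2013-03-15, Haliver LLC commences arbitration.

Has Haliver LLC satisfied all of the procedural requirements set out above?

Step 1: 78 days after 2012-10-07 (when the breach is discovered) is 2012-12-24; completed 2012-12-23, before the deadline.
Step 2: the earliest permitted date is 12 days after 2012-12-23 (when the default notice is delivered), i.e. 2013-01-04; done 2013-01-05 — permitted.
Step 3: 30 days after 2013-01-12 (end of the 7-day objection period, which began when the itemised statement is provided on 2013-01-05) is 2013-02-11; 2013-01-13 is within that limit.
Step 4: the earliest permitted date is 24 days after 2013-01-13 (when the final cure demand is issued), i.e. 2013-02-06; 2013-01-25 is 12 days before the earliest permitted date.

No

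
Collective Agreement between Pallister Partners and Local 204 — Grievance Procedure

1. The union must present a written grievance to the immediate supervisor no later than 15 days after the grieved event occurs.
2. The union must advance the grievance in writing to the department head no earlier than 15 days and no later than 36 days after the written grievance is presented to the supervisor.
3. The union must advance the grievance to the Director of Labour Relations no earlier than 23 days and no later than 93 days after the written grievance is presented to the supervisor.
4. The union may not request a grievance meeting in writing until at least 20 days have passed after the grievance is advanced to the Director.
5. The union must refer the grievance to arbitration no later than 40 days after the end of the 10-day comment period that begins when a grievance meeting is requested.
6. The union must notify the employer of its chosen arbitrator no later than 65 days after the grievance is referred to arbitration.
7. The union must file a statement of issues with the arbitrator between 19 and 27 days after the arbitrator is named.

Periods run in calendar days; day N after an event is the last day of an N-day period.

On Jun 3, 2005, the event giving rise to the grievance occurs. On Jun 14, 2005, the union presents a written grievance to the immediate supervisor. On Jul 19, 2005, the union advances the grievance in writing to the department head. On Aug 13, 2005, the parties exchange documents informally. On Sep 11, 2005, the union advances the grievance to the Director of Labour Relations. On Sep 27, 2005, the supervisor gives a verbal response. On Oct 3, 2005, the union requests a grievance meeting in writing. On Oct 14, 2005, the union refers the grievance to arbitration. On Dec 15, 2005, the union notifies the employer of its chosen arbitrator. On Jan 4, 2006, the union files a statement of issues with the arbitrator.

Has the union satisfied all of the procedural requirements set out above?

Yes

Step 1: 15 days after Jun 3, 2005 (when the grieved event occurs) is Jun 18, 2005; Jun 14, 2005 is within that limit.
Step 2: the window is 15–36 days after Jun 14, 2005 (when the written grievance is presented to the supervisor), so Jun 29, 2005 through Jul 20, 2005; done Jul 19, 2005, which is between those dates.
Step 3: the window is 23–93 days after Jun 14, 2005 (when the written grievance is presented to the supervisor), so Jul 7, 2005 through Sep 15, 2005; done Sep 11, 2005 — within the window.
Step 4: the earliest permitted date is 20 days after Sep 11, 2005 (when the grievance is advanced to the Director), i.e. Oct 1, 2005; Oct 3, 2005 is on or after that date.
Step 5: 40 days after Oct 13, 2005 (end of the 10-day comment period, which began when a grievance meeting is requested on Oct 3, 2005) is Nov 22, 2005; done Oct 14, 2005 — timely.
Step 6: 65 days after Oct 14, 2005 (when the grievance is referred to arbitration) is Dec 18, 2005; completed Dec 15, 2005, before the deadline.
Step 7: the window is 19–27 days after Dec 15, 2005 (when the arbitrator is named), so Jan 3, 2006 through Jan 11, 2006; done Jan 4, 2006 — within the window.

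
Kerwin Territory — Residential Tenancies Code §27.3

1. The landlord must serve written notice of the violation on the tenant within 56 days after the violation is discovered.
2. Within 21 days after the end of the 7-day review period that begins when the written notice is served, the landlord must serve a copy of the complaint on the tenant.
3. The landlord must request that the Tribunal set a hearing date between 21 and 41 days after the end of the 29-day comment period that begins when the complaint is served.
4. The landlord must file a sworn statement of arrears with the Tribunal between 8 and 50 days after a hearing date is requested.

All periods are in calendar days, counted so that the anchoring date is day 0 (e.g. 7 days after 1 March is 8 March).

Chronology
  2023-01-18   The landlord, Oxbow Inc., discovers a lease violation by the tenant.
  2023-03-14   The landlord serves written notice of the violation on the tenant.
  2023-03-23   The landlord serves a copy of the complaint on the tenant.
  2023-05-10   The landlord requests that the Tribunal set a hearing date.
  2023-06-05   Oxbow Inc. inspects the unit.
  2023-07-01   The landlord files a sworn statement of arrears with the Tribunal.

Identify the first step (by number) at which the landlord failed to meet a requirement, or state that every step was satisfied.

(1) due by 2023-01-18 + 56 days = 2023-03-15; completed 2023-03-14, before the deadline.
(2) due by 2023-03-21 + 21 days = 2023-04-11; done 2023-03-23 — timely.
(3) the permitted window runs from 2023-04-21 + 21 = 2023-05-12 to 2023-04-21 + 41 = 2023-06-01; done 2023-05-10 — 2 days before the window opened.

Step 3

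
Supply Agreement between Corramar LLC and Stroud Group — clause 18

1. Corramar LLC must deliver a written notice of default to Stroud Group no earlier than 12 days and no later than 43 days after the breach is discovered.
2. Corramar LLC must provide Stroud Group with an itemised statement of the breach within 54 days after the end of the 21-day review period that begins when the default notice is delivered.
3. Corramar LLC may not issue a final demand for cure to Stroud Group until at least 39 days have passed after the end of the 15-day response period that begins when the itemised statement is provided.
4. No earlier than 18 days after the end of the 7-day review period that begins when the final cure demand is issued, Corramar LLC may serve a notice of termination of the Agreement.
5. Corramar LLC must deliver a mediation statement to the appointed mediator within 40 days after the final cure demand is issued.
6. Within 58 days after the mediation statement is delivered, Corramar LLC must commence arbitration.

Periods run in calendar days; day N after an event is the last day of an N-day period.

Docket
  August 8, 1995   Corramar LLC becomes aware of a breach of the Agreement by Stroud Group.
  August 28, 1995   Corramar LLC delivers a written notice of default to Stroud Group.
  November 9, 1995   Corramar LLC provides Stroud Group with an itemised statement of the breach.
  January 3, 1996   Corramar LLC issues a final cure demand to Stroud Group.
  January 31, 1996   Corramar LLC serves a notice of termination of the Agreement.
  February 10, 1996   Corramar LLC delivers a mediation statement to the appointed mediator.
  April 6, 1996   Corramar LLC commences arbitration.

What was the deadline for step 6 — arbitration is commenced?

Step 6 runs from February 10, 1996, when the mediation statement is delivered. 58 days after February 10, 1996 is April 8, 1996.

April 8, 1996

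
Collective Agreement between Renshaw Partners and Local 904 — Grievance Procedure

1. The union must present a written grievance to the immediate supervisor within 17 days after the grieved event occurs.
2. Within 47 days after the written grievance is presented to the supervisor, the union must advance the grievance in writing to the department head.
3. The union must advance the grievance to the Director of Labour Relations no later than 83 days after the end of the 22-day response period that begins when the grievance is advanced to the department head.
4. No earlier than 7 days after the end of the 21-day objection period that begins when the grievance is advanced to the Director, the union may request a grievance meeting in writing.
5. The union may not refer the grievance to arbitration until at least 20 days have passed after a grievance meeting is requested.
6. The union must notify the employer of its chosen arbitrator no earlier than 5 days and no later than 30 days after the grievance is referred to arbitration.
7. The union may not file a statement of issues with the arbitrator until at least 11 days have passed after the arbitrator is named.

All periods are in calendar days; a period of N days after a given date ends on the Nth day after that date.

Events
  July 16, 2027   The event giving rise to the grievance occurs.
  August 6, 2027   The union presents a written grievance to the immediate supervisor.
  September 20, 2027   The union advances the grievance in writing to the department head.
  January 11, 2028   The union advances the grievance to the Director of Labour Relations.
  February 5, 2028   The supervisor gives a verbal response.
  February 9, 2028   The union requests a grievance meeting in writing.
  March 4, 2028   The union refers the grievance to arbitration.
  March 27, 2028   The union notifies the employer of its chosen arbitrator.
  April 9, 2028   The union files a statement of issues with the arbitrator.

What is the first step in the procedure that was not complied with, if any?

Step 1 — counting 17 days from July 16, 2027 (when the grieved event occurs) gives a deadline of August 2, 2027; done August 6, 2027 — 4 days late.

Step 1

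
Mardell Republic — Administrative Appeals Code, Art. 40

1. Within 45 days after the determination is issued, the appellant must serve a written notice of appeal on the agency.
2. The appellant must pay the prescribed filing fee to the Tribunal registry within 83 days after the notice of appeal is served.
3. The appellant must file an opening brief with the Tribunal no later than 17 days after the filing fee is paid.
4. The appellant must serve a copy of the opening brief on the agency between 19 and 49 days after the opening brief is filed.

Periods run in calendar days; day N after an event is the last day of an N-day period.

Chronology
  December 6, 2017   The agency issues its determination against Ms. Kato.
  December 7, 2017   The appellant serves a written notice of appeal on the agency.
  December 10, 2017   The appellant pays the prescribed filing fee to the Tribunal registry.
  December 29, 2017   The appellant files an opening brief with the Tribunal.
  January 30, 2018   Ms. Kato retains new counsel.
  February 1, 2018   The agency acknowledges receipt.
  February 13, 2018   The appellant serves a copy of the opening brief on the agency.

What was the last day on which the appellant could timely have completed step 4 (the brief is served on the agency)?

February 16, 2018

Step 4 runs from December 29, 2017, when the opening brief is filed. The window is 19–49 days after December 29, 2017; it closes on February 16, 2018.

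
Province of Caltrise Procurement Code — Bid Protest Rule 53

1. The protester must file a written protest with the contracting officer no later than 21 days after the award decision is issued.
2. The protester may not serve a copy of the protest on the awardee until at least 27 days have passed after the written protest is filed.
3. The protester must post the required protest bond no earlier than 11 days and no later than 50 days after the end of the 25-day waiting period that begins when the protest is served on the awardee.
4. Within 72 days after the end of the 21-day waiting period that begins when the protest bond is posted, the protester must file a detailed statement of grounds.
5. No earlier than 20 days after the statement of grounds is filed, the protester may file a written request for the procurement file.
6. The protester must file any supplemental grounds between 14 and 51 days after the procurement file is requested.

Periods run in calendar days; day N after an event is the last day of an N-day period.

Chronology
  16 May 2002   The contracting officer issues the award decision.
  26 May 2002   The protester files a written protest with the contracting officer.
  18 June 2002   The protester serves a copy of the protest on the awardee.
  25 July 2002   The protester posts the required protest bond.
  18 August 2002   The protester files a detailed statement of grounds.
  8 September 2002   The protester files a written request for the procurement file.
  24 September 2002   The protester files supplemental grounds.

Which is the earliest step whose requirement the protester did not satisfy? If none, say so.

Step 2

Step 1 — counting 21 days from 16 May 2002 (when the award decision is issued) gives a deadline of 6 June 2002; 26 May 2002 is within that limit.
Step 2 — must wait 27 days from 26 May 2002 (when the written protest is filed), so not before 22 June 2002; done 18 June 2002 — 4 days too early.
The analysis stops there.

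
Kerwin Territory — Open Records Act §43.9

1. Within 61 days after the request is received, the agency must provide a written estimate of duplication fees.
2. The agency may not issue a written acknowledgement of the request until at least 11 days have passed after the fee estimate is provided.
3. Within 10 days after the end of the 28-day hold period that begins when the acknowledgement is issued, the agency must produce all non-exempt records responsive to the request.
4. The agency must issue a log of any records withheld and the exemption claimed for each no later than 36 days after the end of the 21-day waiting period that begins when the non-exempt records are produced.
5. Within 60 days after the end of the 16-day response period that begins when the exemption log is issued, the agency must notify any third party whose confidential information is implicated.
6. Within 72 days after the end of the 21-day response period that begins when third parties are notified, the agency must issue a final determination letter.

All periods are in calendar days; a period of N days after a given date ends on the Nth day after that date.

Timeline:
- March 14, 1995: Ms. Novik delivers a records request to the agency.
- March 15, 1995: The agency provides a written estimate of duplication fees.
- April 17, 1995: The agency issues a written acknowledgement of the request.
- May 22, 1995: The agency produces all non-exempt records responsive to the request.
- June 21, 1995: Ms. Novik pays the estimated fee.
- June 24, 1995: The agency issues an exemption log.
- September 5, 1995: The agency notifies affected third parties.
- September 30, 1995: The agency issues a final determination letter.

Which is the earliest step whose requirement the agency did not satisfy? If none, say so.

None — every step was satisfied

Step 1 — counting 61 days from March 14, 1995 (when the request is received) gives a deadline of May 14, 1995; done March 15, 1995 — timely.
Step 2 — must wait 11 days from March 15, 1995 (when the fee estimate is provided), so not before March 26, 1995; April 17, 1995 is on or after that date.
Step 3 — counting 10 days from May 15, 1995 (end of the 28-day hold period, which began when the acknowledgement is issued on April 17, 1995) gives a deadline of May 25, 1995; May 22, 1995 is within that limit.
Step 4 — counting 36 days from June 12, 1995 (end of the 21-day waiting period, which began when the non-exempt records are produced on May 22, 1995) gives a deadline of July 18, 1995; done June 24, 1995 — timely.
Step 5 — counting 60 days from July 10, 1995 (end of the 16-day response period, which began when the exemption log is issued on June 24, 1995) gives a deadline of September 8, 1995; completed September 5, 1995, before the deadline.
Step 6 — counting 72 days from September 26, 1995 (end of the 21-day response period, which began when third parties are notified on September 5, 1995) gives a deadline of December 7, 1995; September 30, 1995 is within that limit.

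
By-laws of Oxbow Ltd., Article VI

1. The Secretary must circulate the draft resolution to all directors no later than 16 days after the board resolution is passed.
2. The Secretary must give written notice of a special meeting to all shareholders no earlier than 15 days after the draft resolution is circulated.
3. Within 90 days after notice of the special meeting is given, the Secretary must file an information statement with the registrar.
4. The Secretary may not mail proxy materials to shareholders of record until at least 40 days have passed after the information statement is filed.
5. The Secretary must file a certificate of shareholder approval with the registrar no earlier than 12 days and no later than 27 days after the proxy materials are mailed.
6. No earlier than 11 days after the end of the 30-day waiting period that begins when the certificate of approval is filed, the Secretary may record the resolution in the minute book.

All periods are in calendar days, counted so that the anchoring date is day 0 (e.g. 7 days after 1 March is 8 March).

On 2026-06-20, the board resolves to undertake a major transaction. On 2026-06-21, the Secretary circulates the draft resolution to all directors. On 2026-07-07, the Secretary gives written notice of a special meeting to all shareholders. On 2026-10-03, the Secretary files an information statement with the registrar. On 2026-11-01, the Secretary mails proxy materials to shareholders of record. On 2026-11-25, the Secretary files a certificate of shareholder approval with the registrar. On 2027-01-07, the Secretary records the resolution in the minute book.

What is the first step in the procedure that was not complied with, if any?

Step 4

Step 1: 16 days after 2026-06-20 (when the board resolution is passed) is 2026-07-06; 2026-06-21 is within that limit.
Step 2: the earliest permitted date is 15 days after 2026-06-21 (when the draft resolution is circulated), i.e. 2026-07-06; done 2026-07-07, after the minimum wait.
Step 3: 90 days after 2026-07-07 (when notice of the special meeting is given) is 2026-10-05; completed 2026-10-03, before the deadline.
Step 4: the earliest permitted date is 40 days after 2026-10-03 (when the information statement is filed), i.e. 2026-11-12; done 2026-11-01 — 11 days too early.
That is the first point of non-compliance.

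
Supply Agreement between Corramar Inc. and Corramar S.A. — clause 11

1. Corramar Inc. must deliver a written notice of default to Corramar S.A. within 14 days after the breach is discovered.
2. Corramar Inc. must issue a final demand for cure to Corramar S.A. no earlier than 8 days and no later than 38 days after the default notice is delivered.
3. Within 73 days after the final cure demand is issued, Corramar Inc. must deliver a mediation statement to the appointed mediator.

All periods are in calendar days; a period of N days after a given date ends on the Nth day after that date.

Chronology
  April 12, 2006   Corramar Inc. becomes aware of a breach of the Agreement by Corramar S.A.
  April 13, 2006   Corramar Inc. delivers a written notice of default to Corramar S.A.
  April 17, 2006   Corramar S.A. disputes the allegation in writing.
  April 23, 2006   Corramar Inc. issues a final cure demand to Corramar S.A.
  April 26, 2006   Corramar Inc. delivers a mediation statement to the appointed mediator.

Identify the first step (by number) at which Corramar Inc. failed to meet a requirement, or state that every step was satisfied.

Step 1: 14 days after April 12, 2006 (when the breach is discovered) is April 26, 2006; completed April 13, 2006, before the deadline.
Step 2: the window is 8–38 days after April 13, 2006 (when the default notice is delivered), so April 21, 2006 through May 21, 2006; done April 23, 2006, which is between those dates.
Step 3: 73 days after April 23, 2006 (when the final cure demand is issued) is July 5, 2006; done April 26, 2006 — timely.

None — every step was satisfied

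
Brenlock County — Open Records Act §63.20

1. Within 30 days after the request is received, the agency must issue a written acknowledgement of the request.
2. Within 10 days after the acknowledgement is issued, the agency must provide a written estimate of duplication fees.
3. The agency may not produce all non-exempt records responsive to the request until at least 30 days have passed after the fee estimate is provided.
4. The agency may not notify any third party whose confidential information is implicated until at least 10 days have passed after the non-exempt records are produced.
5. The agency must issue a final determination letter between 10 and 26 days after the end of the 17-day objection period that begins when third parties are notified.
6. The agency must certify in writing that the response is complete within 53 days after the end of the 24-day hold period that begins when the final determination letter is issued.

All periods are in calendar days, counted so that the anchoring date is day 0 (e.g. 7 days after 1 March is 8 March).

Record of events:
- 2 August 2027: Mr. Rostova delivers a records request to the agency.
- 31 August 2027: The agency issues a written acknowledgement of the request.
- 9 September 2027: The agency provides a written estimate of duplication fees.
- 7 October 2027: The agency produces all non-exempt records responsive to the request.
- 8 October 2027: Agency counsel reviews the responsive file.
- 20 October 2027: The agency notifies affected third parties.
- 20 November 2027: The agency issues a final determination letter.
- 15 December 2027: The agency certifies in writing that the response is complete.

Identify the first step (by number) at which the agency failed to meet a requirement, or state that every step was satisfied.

Step 1 — counting 30 days from 2 August 2027 (when the request is received) gives a deadline of 1 September 2027; done 31 August 2027 — timely.
Step 2 — counting 10 days from 31 August 2027 (when the acknowledgement is issued) gives a deadline of 10 September 2027; 9 September 2027 is within that limit.
Step 3 — must wait 30 days from 9 September 2027 (when the fee estimate is provided), so not before 9 October 2027; done 7 October 2027 — 2 days too early.
The analysis stops there.

Step 3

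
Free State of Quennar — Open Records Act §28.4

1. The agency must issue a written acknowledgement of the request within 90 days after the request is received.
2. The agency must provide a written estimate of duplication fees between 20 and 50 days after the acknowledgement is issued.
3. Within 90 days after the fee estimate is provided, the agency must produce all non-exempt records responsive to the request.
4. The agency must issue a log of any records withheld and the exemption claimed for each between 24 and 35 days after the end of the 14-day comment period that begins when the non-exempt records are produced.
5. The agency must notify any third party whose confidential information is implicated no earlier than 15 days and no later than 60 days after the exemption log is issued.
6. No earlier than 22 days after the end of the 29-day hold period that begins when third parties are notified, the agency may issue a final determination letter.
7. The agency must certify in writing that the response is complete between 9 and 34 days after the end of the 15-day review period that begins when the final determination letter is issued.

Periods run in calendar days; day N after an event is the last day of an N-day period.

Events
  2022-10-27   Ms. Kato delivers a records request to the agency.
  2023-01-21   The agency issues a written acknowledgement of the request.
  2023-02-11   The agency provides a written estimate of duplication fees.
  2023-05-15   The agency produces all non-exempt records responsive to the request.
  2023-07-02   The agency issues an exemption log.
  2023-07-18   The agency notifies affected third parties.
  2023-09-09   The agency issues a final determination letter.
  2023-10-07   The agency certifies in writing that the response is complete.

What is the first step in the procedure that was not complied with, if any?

Step 1: 90 days after 2022-10-27 (when the request is received) is 2023-01-25; done 2023-01-21 — timely.
Step 2: the window is 20–50 days after 2023-01-21 (when the acknowledgement is issued), so 2023-02-10 through 2023-03-12; done 2023-02-11 — within the window.
Step 3: 90 days after 2023-02-11 (when the fee estimate is provided) is 2023-05-12; not done until 2023-05-15, 3 days after the deadline.

Step 3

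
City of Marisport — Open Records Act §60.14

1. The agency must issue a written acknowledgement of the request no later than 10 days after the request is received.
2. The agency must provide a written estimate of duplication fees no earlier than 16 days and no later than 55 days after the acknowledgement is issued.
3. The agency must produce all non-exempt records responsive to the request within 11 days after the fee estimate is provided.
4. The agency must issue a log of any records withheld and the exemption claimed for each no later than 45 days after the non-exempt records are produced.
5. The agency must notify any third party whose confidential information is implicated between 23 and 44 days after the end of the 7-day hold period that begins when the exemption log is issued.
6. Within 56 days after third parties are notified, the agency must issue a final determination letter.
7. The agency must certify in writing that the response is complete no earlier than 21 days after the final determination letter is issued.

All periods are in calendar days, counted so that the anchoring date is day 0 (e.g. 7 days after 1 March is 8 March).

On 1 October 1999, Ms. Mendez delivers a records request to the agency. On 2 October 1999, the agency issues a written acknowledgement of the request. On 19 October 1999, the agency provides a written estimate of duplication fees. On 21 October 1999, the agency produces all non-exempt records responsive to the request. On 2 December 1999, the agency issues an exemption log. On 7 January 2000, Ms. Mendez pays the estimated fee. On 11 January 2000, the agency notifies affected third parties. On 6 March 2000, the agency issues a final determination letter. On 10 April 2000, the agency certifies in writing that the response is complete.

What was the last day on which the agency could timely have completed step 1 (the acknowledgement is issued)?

Step 1 runs from 1 October 1999, when the request is received. 10 days after 1 October 1999 is 11 October 1999.

11 October 1999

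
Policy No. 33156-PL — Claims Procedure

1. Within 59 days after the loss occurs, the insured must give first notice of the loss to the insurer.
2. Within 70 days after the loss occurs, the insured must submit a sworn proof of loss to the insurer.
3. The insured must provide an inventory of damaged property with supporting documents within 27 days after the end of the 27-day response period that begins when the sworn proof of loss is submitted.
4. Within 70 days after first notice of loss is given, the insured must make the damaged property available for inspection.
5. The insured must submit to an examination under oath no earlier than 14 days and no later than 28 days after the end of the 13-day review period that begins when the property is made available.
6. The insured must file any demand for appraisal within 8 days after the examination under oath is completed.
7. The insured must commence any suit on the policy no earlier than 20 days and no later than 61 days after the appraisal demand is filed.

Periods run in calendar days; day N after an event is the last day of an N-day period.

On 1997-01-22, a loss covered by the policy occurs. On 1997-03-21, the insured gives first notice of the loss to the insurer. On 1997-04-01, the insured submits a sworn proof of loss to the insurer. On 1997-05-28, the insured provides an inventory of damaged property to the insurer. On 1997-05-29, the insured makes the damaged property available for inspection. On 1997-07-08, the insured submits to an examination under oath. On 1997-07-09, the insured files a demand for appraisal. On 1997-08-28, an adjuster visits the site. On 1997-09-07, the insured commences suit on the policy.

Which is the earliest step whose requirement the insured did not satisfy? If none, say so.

Step 3

Step 1 — counting 59 days from 1997-01-22 (when the loss occurs) gives a deadline of 1997-03-22; done 1997-03-21 — timely.
Step 2 — counting 70 days from 1997-01-22 (when the loss occurs) gives a deadline of 1997-04-02; done 1997-04-01 — timely.
Step 3 — counting 27 days from 1997-04-28 (end of the 27-day response period, which began when the sworn proof of loss is submitted on 1997-04-01) gives a deadline of 1997-05-25; done 1997-05-28 — 3 days late.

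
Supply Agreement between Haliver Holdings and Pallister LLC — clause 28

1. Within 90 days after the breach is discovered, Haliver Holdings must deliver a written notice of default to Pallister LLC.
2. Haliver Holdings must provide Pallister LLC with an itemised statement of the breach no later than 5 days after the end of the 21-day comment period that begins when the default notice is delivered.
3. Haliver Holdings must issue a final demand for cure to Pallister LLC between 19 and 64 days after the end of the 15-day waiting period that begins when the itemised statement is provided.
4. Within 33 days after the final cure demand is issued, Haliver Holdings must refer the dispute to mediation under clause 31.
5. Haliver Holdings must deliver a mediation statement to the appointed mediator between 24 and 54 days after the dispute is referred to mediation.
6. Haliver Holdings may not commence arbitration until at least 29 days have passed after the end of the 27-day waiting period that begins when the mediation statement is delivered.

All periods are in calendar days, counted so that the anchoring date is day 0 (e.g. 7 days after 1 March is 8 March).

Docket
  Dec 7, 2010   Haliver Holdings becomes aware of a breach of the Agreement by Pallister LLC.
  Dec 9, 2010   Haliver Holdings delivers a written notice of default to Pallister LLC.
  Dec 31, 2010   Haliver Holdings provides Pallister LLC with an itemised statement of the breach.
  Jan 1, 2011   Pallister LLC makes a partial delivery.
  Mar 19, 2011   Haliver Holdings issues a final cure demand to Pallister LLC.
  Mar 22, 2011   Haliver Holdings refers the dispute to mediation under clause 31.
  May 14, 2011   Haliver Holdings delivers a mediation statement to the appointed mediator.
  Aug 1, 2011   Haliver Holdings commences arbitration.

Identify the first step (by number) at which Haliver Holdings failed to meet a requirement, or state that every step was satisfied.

(1) due by Dec 7, 2010 + 90 days = Mar 7, 2011; completed Dec 9, 2010, before the deadline.
(2) due by Dec 30, 2010 + 5 days = Jan 4, 2011; Dec 31, 2010 is within that limit.
(3) the permitted window runs from Jan 15, 2011 + 19 = Feb 3, 2011 to Jan 15, 2011 + 64 = Mar 20, 2011; Mar 19, 2011 falls inside that range.
(4) due by Mar 19, 2011 + 33 days = Apr 21, 2011; done Mar 22, 2011 — timely.
(5) the permitted window runs from Mar 22, 2011 + 24 = Apr 15, 2011 to Mar 22, 2011 + 54 = May 15, 2011; May 14, 2011 falls inside that range.
(6) permitted from Jun 10, 2011 + 29 days = Jul 9, 2011 onward; Aug 1, 2011 is on or after that date.

None — every step was satisfied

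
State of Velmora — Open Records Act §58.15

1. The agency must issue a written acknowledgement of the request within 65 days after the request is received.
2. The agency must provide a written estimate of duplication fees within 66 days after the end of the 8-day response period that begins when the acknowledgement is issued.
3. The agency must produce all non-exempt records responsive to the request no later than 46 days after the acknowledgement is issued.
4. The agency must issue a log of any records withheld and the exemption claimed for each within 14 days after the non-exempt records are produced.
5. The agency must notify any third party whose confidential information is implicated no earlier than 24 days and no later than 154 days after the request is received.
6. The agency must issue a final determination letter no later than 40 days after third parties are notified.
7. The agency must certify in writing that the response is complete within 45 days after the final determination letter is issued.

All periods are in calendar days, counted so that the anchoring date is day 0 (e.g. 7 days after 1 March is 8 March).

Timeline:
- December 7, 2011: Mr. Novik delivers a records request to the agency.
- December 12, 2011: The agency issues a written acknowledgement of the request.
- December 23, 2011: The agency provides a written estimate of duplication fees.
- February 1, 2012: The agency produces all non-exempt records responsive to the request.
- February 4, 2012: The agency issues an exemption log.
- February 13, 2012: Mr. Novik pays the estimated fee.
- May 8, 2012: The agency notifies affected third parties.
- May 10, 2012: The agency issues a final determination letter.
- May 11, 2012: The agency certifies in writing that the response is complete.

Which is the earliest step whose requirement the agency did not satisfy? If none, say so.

Step 3

Step 1: 65 days after December 7, 2011 (when the request is received) is February 10, 2012; completed December 12, 2011, before the deadline.
Step 2: 66 days after December 20, 2011 (end of the 8-day response period, which began when the acknowledgement is issued on December 12, 2011) is February 24, 2012; done December 23, 2011 — timely.
Step 3: 46 days after December 12, 2011 (when the acknowledgement is issued) is January 27, 2012; done February 1, 2012 — 5 days late.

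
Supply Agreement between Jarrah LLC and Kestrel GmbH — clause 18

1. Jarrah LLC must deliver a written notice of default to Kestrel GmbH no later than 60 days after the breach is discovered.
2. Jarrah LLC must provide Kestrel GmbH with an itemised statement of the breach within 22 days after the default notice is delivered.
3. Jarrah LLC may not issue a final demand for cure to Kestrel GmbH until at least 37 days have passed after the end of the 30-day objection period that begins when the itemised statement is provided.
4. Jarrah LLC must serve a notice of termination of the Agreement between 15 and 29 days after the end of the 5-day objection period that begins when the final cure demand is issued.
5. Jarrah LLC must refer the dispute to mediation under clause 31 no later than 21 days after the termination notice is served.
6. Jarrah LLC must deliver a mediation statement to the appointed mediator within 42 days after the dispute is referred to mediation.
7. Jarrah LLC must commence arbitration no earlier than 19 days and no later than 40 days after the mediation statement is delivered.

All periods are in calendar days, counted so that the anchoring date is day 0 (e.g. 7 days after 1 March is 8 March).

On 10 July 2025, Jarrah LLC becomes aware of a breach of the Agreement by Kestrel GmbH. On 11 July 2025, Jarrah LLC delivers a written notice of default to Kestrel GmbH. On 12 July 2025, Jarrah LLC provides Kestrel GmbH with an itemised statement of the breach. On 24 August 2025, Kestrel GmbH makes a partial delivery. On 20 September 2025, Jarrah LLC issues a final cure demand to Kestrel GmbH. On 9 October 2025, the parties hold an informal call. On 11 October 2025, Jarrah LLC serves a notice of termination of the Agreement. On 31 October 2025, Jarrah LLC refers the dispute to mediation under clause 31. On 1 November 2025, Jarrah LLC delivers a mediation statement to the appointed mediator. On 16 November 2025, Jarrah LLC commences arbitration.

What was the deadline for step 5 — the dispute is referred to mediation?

1 November 2025

Step 5 runs from 11 October 2025, when the termination notice is served. 21 days after 11 October 2025 is 1 November 2025.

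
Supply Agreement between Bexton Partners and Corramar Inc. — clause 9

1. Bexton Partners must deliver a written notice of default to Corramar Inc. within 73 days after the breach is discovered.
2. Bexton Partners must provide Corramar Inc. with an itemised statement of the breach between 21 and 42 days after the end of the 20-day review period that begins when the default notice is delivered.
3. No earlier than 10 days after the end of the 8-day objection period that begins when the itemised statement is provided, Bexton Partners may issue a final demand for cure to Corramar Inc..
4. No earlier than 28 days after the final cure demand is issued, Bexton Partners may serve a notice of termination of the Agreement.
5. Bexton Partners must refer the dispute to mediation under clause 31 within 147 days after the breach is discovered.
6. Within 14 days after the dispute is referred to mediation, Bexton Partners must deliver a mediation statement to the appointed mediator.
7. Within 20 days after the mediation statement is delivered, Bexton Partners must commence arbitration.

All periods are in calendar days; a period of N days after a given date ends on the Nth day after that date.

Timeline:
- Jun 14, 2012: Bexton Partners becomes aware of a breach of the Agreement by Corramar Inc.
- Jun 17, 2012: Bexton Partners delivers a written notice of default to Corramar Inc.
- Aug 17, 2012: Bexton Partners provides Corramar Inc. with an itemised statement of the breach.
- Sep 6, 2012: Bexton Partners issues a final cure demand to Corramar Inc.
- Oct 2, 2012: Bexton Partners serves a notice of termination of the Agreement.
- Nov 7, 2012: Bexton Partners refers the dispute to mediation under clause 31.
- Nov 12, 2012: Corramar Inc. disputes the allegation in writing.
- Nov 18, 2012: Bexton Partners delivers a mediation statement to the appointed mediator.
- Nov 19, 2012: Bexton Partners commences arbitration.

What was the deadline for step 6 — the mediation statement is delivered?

Nov 21, 2012

Step 6 runs from Nov 7, 2012, when the dispute is referred to mediation. 14 days after Nov 7, 2012 is Nov 21, 2012.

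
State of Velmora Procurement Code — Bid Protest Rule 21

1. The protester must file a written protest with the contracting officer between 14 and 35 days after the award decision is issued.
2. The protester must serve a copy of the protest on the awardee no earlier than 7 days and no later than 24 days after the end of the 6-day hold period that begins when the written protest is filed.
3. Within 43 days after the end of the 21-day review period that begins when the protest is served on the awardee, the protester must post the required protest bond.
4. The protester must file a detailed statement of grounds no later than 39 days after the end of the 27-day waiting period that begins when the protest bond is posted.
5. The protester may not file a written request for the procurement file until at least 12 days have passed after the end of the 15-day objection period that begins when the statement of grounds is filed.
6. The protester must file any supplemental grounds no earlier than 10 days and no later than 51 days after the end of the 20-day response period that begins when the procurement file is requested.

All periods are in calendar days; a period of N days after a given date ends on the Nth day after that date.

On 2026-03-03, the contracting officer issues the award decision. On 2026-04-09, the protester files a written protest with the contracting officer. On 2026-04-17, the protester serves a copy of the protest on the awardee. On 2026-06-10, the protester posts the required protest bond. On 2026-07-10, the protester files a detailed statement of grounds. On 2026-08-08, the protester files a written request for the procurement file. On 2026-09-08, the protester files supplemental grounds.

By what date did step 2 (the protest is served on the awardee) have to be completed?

The written protest is filed on 2026-04-09; the 6-day hold period therefore ends 2026-04-15, and step 2 runs from that date. The window is 7–24 days after 2026-04-15; it closes on 2026-05-09.

2026-05-09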